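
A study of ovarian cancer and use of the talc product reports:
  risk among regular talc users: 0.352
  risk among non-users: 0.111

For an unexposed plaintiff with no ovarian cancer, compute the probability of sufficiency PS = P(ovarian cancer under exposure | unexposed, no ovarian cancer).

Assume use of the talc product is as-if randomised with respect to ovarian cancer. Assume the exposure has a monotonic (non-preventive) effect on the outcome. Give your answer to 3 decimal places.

Let p₁ = 0.352, p₀ = 0.111.
Under exogeneity and monotonicity, PS = (p₁ − p₀) / (1 − p₀).
PS = (0.352 − 0.111) / (1 − 0.111) = 0.241 / 0.889 ≈ 0.2711

PS ≈ 0.271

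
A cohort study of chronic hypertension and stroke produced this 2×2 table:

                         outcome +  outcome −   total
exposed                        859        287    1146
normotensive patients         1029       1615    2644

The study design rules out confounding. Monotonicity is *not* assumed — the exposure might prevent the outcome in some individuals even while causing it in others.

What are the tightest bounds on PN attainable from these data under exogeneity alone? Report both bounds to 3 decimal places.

p₁ = P(outcome | exposed) = 859/1146 = 0.74956
p₀ = P(outcome | unexposed) = 1029/2644 = 0.38918
Under exogeneity alone the bounds on PN are max{0,(p₁−p₀)/p₁} ≤ PN ≤ min{1,(1−p₀)/p₁}.
  lower = (p₁ − p₀)/p₁ = 0.36038 / 0.74956 ≈ 0.4808
  upper = min{1, (1 − p₀)/p₁} = 0.61082 / 0.74956 ≈ 0.8149

0.481 ≤ PN ≤ 0.815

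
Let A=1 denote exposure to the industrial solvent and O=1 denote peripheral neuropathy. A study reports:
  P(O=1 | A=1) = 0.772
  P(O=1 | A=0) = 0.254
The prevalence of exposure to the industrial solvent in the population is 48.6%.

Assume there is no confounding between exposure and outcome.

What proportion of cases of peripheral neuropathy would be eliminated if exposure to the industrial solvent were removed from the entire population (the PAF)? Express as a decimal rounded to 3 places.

Let p₁ = 0.772, p₀ = 0.254.
Overall risk P(Y=1) = π·p₁ + (1−π)·p₀ = 0.486×0.772 + 0.514×0.254 = 0.50575.
Under exogeneity, PAF = [P(Y=1) − p₀] / P(Y=1).
PAF = (0.50575 − 0.254) / 0.50575 ≈ 0.4978

PAF ≈ 0.498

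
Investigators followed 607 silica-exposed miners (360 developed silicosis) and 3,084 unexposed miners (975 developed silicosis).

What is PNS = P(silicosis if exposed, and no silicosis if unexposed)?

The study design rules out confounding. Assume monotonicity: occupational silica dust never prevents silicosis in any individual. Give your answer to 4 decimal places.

PNS ≈ 0.2769

p₁ = P(outcome | exposed) = 360/607 = 0.59308
p₀ = P(outcome | unexposed) = 975/3084 = 0.31615
Under exogeneity and monotonicity, PNS = p₁ − p₀.
PNS = 0.59308 − 0.31615 = 0.27693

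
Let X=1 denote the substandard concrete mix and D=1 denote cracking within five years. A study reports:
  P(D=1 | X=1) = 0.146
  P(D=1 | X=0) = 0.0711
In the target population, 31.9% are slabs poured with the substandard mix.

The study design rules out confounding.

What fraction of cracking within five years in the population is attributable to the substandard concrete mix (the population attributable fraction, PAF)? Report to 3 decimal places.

Let p₁ = 0.146, p₀ = 0.0711.
Overall risk P(Y=1) = π·p₁ + (1−π)·p₀ = 0.319×0.146 + 0.681×0.0711 = 0.094993.
Under exogeneity, PAF = [P(Y=1) − p₀] / P(Y=1).
PAF = (0.094993 − 0.0711) / 0.094993 ≈ 0.2515

PAF ≈ 0.252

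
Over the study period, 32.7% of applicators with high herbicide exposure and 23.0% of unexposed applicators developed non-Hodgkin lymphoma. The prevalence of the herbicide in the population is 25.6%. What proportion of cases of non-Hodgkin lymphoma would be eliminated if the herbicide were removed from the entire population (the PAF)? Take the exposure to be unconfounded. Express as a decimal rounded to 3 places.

p₁ = 0.327, p₀ = 0.23.
Overall risk P(Y=1) = π·p₁ + (1−π)·p₀ = 0.256×0.327 + 0.744×0.23 = 0.25483.
Under exogeneity, PAF = [P(Y=1) − p₀] / P(Y=1).
PAF = (0.25483 − 0.23) / 0.25483 ≈ 0.0974

PAF ≈ 0.097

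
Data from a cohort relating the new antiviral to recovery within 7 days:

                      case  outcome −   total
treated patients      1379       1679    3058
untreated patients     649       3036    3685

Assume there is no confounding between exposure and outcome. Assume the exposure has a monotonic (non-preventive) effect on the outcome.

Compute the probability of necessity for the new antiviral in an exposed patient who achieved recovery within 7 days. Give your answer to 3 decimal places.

p₁ = P(outcome | exposed) = 1379/3058 = 0.45095
p₀ = P(outcome | unexposed) = 649/3685 = 0.17612
Under exogeneity and monotonicity, PN = (p₁ − p₀) / p₁.
PN = (0.45095 − 0.17612) / 0.45095 = 0.27483 / 0.45095 ≈ 0.6094

PN ≈ 0.609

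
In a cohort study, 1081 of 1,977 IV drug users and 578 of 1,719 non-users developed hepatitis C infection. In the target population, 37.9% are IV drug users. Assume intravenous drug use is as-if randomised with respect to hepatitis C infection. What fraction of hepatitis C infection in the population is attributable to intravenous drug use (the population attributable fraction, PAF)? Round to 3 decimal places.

PAF ≈ 0.192

p₁ = P(outcome | exposed) = 1081/1977 = 0.54679
p₀ = P(outcome | unexposed) = 578/1719 = 0.33624
Overall risk P(Y=1) = π·p₁ + (1−π)·p₀ = 0.379×0.54679 + 0.621×0.33624 = 0.41604.
Under exogeneity, PAF = [P(Y=1) − p₀] / P(Y=1).
PAF = (0.41604 − 0.33624) / 0.41604 ≈ 0.1918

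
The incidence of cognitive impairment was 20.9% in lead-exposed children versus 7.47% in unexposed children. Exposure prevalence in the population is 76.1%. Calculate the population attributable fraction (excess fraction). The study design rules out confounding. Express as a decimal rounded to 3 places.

PAF ≈ 0.578

p₁ = 0.209, p₀ = 0.0747.
Overall risk P(Y=1) = π·p₁ + (1−π)·p₀ = 0.761×0.209 + 0.239×0.0747 = 0.1769.
Under exogeneity, PAF = [P(Y=1) − p₀] / P(Y=1).
PAF = (0.1769 − 0.0747) / 0.1769 ≈ 0.5777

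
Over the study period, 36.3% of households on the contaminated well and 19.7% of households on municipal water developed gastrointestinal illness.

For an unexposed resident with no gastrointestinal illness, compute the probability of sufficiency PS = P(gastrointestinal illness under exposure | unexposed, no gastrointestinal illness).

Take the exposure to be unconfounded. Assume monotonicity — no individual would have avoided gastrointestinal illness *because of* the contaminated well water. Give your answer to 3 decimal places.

PS ≈ 0.207

p₁ = 0.363, p₀ = 0.197.
Under exogeneity and monotonicity, PS = (p₁ − p₀) / (1 − p₀).
PS = (0.363 − 0.197) / (1 − 0.197) = 0.166 / 0.803 ≈ 0.2067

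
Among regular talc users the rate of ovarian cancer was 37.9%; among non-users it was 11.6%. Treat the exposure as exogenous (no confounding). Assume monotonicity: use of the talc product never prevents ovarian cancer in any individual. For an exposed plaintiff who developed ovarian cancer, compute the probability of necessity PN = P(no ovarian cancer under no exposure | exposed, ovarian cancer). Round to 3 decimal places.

PN ≈ 0.694

p₁ = 0.379, p₀ = 0.116.
Under exogeneity and monotonicity, PN = (p₁ − p₀) / p₁.
PN = (0.379 − 0.116) / 0.379 = 0.263 / 0.379 ≈ 0.6939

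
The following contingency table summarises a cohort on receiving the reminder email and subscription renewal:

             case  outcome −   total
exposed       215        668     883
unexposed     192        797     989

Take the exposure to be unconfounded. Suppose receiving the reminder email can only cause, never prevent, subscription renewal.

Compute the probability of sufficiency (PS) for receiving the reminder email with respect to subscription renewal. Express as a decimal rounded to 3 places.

PS ≈ 0.061

p₁ = P(outcome | exposed) = 215/883 = 0.24349
p₀ = P(outcome | unexposed) = 192/989 = 0.19414
Under exogeneity and monotonicity, PS = (p₁ − p₀)/(1 − p₀).
PS = (0.24349 − 0.19414) / 0.80586 ≈ 0.0612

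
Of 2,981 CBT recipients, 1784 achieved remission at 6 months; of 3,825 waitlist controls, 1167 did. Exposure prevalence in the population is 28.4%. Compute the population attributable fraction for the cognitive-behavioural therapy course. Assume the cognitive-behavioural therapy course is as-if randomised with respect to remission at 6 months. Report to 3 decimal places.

p₁ = P(outcome | exposed) = 1784/2981 = 0.59846
p₀ = P(outcome | unexposed) = 1167/3825 = 0.3051
Overall risk P(Y=1) = π·p₁ + (1−π)·p₀ = 0.284×0.59846 + 0.716×0.3051 = 0.38841.
Under exogeneity, PAF = [P(Y=1) − p₀] / P(Y=1).
PAF = (0.38841 − 0.3051) / 0.38841 ≈ 0.2145

PAF ≈ 0.214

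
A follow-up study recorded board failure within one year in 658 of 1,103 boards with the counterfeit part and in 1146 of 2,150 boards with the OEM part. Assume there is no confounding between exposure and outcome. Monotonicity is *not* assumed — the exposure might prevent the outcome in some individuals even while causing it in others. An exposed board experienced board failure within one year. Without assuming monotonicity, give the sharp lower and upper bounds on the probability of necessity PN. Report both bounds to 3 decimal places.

p₁ = P(outcome | exposed) = 658/1103 = 0.59655
p₀ = P(outcome | unexposed) = 1146/2150 = 0.53302
Under exogeneity alone the bounds on PN are max{0,(p₁−p₀)/p₁} ≤ PN ≤ min{1,(1−p₀)/p₁}.
  lower = (p₁ − p₀)/p₁ = 0.063532 / 0.59655 ≈ 0.1065
  upper = min{1, (1 − p₀)/p₁} = 0.46698 / 0.59655 ≈ 0.7828

0.106 ≤ PN ≤ 0.783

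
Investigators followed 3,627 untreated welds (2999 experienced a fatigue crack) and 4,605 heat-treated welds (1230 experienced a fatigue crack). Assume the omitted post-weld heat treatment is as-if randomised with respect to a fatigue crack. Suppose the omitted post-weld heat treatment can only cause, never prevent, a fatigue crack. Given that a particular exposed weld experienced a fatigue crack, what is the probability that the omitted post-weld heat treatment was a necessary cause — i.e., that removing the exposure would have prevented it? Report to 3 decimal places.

p₁ = P(outcome | exposed) = 2999/3627 = 0.82685
p₀ = P(outcome | unexposed) = 1230/4605 = 0.2671
Under exogeneity and monotonicity, PN = (p₁ − p₀) / p₁.
PN = (0.82685 − 0.2671) / 0.82685 = 0.55975 / 0.82685 ≈ 0.6770

PN ≈ 0.677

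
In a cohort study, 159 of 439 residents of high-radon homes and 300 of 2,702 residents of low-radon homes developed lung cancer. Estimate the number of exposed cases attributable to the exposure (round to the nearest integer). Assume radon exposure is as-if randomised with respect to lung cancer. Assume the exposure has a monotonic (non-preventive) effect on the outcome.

about 110 cases

p₁ = P(outcome | exposed) = 159/439 = 0.36219
p₀ = P(outcome | unexposed) = 300/2702 = 0.11103
PN = (p₁ − p₀)/p₁ = (0.36219 − 0.11103) / 0.36219 ≈ 0.69345.
Attributable cases ≈ PN × (exposed cases) = 0.69345 × 159 ≈ 110.26.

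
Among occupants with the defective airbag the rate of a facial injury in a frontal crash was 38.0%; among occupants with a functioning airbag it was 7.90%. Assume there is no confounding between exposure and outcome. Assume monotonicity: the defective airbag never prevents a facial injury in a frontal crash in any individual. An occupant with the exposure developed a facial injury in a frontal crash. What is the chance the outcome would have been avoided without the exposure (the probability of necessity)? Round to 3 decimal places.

PN ≈ 0.792

p₁ = 0.38, p₀ = 0.079.
Under exogeneity and monotonicity, PN = (p₁ − p₀) / p₁.
PN = (0.38 − 0.079) / 0.38 = 0.301 / 0.38 ≈ 0.7921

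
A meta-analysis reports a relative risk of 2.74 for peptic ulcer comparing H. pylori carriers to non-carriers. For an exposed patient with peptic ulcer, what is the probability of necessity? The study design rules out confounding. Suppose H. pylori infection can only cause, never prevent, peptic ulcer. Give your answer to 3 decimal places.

PN ≈ 0.635

Under exogeneity and monotonicity, PN = (RR − 1) / RR = 1 − 1/RR.
PN = (2.74 − 1) / 2.74 = 1.74 / 2.74 ≈ 0.6350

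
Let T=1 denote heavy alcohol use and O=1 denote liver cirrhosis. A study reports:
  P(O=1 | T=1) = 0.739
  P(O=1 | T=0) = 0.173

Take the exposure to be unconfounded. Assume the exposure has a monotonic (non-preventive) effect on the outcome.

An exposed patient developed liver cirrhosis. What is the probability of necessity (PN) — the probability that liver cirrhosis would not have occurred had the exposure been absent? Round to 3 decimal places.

PN ≈ 0.766

Let p₁ = 0.739, p₀ = 0.173.
Under exogeneity and monotonicity, PN = (p₁ − p₀) / p₁.
PN = (0.739 − 0.173) / 0.739 = 0.566 / 0.739 ≈ 0.7659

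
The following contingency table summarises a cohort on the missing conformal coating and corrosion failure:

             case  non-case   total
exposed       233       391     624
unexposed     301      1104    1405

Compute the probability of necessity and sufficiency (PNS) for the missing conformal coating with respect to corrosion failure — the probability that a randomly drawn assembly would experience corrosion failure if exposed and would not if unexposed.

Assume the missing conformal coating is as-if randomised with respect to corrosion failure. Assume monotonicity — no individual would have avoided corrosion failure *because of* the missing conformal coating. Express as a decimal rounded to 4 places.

PNS ≈ 0.1592

p₁ = P(outcome | exposed) = 233/624 = 0.3734
p₀ = P(outcome | unexposed) = 301/1405 = 0.21423
Under exogeneity and monotonicity, PNS = p₁ − p₀.
PNS = 0.3734 − 0.21423 = 0.15916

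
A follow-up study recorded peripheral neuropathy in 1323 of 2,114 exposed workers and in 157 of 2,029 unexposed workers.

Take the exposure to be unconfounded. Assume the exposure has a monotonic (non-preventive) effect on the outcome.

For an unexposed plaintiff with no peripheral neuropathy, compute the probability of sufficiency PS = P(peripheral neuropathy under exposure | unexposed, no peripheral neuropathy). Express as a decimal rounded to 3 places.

PS ≈ 0.594

p₁ = P(outcome | exposed) = 1323/2114 = 0.62583
p₀ = P(outcome | unexposed) = 157/2029 = 0.077378
Under exogeneity and monotonicity, PS = (p₁ − p₀) / (1 − p₀).
PS = (0.62583 − 0.077378) / (1 − 0.077378) = 0.54845 / 0.92262 ≈ 0.5944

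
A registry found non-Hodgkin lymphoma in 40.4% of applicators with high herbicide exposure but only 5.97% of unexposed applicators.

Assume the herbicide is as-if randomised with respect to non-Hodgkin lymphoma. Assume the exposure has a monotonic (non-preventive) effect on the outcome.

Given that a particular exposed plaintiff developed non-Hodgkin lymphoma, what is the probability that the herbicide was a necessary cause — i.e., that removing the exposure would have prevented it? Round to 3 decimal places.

PN ≈ 0.852

p₁ = 0.404, p₀ = 0.0597.
Under exogeneity and monotonicity, PN = (p₁ − p₀) / p₁.
PN = (0.404 − 0.0597) / 0.404 = 0.3443 / 0.404 ≈ 0.8522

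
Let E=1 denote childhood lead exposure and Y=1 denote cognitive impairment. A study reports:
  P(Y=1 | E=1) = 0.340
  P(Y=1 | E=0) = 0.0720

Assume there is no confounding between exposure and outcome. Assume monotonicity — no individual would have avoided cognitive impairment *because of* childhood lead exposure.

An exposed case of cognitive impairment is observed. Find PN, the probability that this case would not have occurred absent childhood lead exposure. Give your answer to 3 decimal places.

PN ≈ 0.788

Let p₁ = 0.34, p₀ = 0.072.
Under exogeneity and monotonicity, PN = (p₁ − p₀) / p₁.
PN = (0.34 − 0.072) / 0.34 = 0.268 / 0.34 ≈ 0.7882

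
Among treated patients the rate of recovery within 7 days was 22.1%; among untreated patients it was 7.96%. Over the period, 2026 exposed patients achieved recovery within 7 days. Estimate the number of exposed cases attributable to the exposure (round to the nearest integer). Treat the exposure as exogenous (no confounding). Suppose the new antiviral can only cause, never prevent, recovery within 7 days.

about 1296 cases

p₁ = 0.221, p₀ = 0.0796.
PN = (p₁ − p₀)/p₁ = (0.221 − 0.0796) / 0.221 ≈ 0.63982.
Attributable cases ≈ PN × (exposed cases) = 0.63982 × 2026 ≈ 1296.27.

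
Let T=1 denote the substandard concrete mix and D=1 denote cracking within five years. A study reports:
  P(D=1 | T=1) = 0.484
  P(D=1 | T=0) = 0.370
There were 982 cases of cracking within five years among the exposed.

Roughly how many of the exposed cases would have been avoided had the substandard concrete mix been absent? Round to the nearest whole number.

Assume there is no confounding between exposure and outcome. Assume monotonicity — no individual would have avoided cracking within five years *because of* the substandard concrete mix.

about 231 cases

Let p₁ = 0.484, p₀ = 0.37.
PN = (p₁ − p₀)/p₁ = (0.484 − 0.37) / 0.484 ≈ 0.23554.
Attributable cases ≈ PN × (exposed cases) = 0.23554 × 982 ≈ 231.30.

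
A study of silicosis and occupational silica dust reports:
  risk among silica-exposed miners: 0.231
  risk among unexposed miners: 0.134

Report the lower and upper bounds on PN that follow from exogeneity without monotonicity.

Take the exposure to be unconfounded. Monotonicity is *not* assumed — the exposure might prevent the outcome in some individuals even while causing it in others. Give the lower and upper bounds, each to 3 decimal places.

0.420 ≤ PN ≤ 1.000

Let p₁ = 0.231, p₀ = 0.134.
Under exogeneity alone the bounds on PN are max{0,(p₁−p₀)/p₁} ≤ PN ≤ min{1,(1−p₀)/p₁}.
  lower = (p₁ − p₀)/p₁ = 0.097 / 0.231 ≈ 0.4199
  upper = min{1, (1 − p₀)/p₁} = 0.866 / 0.231 ≈ 3.7489 → capped at 1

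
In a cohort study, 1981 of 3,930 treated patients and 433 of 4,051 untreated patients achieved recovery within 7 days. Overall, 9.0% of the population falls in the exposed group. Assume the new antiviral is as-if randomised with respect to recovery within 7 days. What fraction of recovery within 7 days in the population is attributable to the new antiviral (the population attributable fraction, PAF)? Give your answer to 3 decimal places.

p₁ = P(outcome | exposed) = 1981/3930 = 0.50407
p₀ = P(outcome | unexposed) = 433/4051 = 0.10689
Overall risk P(Y=1) = π·p₁ + (1−π)·p₀ = 0.09×0.50407 + 0.91×0.10689 = 0.14263.
Under exogeneity, PAF = [P(Y=1) − p₀] / P(Y=1).
PAF = (0.14263 − 0.10689) / 0.14263 ≈ 0.2506

PAF ≈ 0.251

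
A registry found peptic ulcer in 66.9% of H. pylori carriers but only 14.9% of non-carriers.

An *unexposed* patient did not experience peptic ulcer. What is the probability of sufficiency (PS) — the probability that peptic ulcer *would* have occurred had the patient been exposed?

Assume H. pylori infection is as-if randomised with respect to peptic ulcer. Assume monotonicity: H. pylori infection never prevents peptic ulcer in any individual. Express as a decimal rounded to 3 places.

PS ≈ 0.611

p₁ = 0.669, p₀ = 0.149.
Under exogeneity and monotonicity, PS = (p₁ − p₀) / (1 − p₀).
PS = (0.669 − 0.149) / (1 − 0.149) = 0.52 / 0.851 ≈ 0.6110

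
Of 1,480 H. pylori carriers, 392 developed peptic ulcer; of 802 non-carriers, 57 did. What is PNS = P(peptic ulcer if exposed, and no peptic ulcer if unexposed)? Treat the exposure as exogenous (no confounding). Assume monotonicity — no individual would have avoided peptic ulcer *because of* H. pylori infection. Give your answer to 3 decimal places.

p₁ = P(outcome | exposed) = 392/1480 = 0.26486
p₀ = P(outcome | unexposed) = 57/802 = 0.071072
Under exogeneity and monotonicity, PNS = p₁ − p₀.
PNS = 0.26486 − 0.071072 = 0.19379

PNS ≈ 0.194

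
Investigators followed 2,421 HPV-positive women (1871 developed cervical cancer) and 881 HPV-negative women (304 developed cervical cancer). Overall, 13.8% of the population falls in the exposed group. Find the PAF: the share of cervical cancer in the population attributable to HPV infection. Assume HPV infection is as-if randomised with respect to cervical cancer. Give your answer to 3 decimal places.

p₁ = P(outcome | exposed) = 1871/2421 = 0.77282
p₀ = P(outcome | unexposed) = 304/881 = 0.34506
Overall risk P(Y=1) = π·p₁ + (1−π)·p₀ = 0.138×0.77282 + 0.862×0.34506 = 0.40409.
Under exogeneity, PAF = [P(Y=1) − p₀] / P(Y=1).
PAF = (0.40409 − 0.34506) / 0.40409 ≈ 0.1461

PAF ≈ 0.146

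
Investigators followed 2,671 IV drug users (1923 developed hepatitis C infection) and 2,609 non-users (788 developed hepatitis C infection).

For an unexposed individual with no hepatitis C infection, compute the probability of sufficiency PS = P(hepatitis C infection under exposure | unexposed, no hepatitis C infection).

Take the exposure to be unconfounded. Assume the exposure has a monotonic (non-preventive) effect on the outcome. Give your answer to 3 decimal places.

p₁ = P(outcome | exposed) = 1923/2671 = 0.71996
p₀ = P(outcome | unexposed) = 788/2609 = 0.30203
Under exogeneity and monotonicity, PS = (p₁ − p₀) / (1 − p₀).
PS = (0.71996 − 0.30203) / (1 − 0.30203) = 0.41792 / 0.69797 ≈ 0.5988

PS ≈ 0.599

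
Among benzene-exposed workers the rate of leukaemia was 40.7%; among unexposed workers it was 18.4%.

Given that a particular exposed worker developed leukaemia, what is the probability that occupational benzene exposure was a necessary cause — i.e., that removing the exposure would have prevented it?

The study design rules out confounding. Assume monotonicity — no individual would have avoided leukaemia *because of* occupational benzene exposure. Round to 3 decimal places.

PN ≈ 0.548

p₁ = 0.407, p₀ = 0.184.
Under exogeneity and monotonicity, PN = (p₁ − p₀) / p₁.
PN = (0.407 − 0.184) / 0.407 = 0.223 / 0.407 ≈ 0.5479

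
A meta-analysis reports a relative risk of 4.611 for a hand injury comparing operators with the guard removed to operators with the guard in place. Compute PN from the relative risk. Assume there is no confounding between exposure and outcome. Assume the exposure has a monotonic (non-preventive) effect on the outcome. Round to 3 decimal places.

PN ≈ 0.783

Under exogeneity and monotonicity, PN = (RR − 1) / RR = 1 − 1/RR.
PN = (4.611 − 1) / 4.611 = 3.611 / 4.611 ≈ 0.7831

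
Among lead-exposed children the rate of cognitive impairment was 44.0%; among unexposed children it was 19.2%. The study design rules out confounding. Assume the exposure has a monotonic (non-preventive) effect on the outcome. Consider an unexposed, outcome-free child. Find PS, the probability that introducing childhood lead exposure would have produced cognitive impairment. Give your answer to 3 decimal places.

p₁ = 0.44, p₀ = 0.192.
Under exogeneity and monotonicity, PS = (p₁ − p₀) / (1 − p₀).
PS = (0.44 − 0.192) / (1 − 0.192) = 0.248 / 0.808 ≈ 0.3069

PS ≈ 0.307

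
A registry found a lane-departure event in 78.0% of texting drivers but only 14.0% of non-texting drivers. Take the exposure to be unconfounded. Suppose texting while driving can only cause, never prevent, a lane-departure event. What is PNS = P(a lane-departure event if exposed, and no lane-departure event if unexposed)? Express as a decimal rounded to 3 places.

p₁ = 0.78, p₀ = 0.14.
Under exogeneity and monotonicity, PNS = p₁ − p₀.
PNS = 0.78 − 0.14 = 0.64

PNS ≈ 0.640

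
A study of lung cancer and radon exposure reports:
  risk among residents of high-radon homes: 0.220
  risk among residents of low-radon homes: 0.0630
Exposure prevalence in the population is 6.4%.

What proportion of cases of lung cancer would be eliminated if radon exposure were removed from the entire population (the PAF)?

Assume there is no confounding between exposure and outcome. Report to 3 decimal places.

Let p₁ = 0.22, p₀ = 0.063.
Overall risk P(Y=1) = π·p₁ + (1−π)·p₀ = 0.064×0.22 + 0.936×0.063 = 0.073048.
Under exogeneity, PAF = [P(Y=1) − p₀] / P(Y=1).
PAF = (0.073048 − 0.063) / 0.073048 ≈ 0.1376

PAF ≈ 0.138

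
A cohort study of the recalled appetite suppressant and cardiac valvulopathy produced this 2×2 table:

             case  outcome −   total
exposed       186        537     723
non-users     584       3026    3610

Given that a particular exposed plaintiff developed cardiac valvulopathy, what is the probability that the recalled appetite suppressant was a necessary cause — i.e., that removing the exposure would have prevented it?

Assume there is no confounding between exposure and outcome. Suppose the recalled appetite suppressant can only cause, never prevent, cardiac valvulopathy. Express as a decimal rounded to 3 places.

p₁ = P(outcome | exposed) = 186/723 = 0.25726
p₀ = P(outcome | unexposed) = 584/3610 = 0.16177
Under exogeneity and monotonicity, PN = (p₁ − p₀)/p₁.
PN = (0.25726 − 0.16177) / 0.25726 ≈ 0.3712

PN ≈ 0.371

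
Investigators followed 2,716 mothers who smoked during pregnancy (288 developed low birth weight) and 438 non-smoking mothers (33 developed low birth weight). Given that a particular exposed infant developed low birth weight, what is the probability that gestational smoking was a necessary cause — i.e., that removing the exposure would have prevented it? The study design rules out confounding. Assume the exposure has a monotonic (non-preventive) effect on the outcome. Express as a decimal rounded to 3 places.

PN ≈ 0.289

p₁ = P(outcome | exposed) = 288/2716 = 0.10604
p₀ = P(outcome | unexposed) = 33/438 = 0.075342
Under exogeneity and monotonicity, PN = (p₁ − p₀) / p₁.
PN = (0.10604 − 0.075342) / 0.10604 = 0.030696 / 0.10604 ≈ 0.2895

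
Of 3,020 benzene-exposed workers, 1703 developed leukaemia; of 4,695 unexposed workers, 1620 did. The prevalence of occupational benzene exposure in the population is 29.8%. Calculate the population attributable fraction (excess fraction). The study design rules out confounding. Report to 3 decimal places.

p₁ = P(outcome | exposed) = 1703/3020 = 0.56391
p₀ = P(outcome | unexposed) = 1620/4695 = 0.34505
Overall risk P(Y=1) = π·p₁ + (1−π)·p₀ = 0.298×0.56391 + 0.702×0.34505 = 0.41027.
Under exogeneity, PAF = [P(Y=1) − p₀] / P(Y=1).
PAF = (0.41027 − 0.34505) / 0.41027 ≈ 0.1590

PAF ≈ 0.159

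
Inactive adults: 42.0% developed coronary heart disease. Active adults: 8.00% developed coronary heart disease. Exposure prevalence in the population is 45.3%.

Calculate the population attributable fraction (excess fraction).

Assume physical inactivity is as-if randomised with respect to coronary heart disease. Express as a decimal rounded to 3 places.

PAF ≈ 0.658

p₁ = 0.42, p₀ = 0.08.
Overall risk P(Y=1) = π·p₁ + (1−π)·p₀ = 0.453×0.42 + 0.547×0.08 = 0.23402.
Under exogeneity, PAF = [P(Y=1) − p₀] / P(Y=1).
PAF = (0.23402 − 0.08) / 0.23402 ≈ 0.6581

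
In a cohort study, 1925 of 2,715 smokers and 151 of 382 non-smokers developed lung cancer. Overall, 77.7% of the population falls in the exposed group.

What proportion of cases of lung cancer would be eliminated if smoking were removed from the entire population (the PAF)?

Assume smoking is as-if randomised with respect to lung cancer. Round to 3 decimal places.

PAF ≈ 0.381

p₁ = P(outcome | exposed) = 1925/2715 = 0.70902
p₀ = P(outcome | unexposed) = 151/382 = 0.39529
Overall risk P(Y=1) = π·p₁ + (1−π)·p₀ = 0.777×0.70902 + 0.223×0.39529 = 0.63906.
Under exogeneity, PAF = [P(Y=1) − p₀] / P(Y=1).
PAF = (0.63906 − 0.39529) / 0.63906 ≈ 0.3815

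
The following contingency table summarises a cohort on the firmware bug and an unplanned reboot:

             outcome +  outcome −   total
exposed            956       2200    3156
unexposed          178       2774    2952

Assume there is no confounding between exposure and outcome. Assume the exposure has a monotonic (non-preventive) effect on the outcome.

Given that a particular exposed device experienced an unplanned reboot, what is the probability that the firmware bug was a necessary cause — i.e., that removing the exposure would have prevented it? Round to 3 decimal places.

p₁ = P(outcome | exposed) = 956/3156 = 0.30292
p₀ = P(outcome | unexposed) = 178/2952 = 0.060298
Under exogeneity and monotonicity, PN = (p₁ − p₀) / p₁.
PN = (0.30292 − 0.060298) / 0.30292 = 0.24262 / 0.30292 ≈ 0.8009

PN ≈ 0.801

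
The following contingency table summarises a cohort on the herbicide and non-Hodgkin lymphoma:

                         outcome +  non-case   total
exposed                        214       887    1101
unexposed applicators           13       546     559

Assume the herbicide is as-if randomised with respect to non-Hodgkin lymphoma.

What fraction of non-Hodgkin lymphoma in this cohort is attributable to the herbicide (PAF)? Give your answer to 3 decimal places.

p₁ = P(outcome | exposed) = 214/1101 = 0.19437
p₀ = P(outcome | unexposed) = 13/559 = 0.023256
Exposure prevalence π = 1101/1660 = 0.66325; overall risk P(Y=1) = 0.13675.
Under exogeneity, PAF = [P(Y=1) − p₀]/P(Y=1).
PAF = (0.13675 − 0.023256) / 0.13675 ≈ 0.8299

PAF ≈ 0.830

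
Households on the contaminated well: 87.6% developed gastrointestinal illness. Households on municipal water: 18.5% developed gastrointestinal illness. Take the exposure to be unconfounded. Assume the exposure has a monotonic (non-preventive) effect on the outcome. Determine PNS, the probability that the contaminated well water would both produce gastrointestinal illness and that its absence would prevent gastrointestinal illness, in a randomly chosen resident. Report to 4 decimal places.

PNS ≈ 0.6910

p₁ = 0.876, p₀ = 0.185.
Under exogeneity and monotonicity, PNS = p₁ − p₀.
PNS = 0.876 − 0.185 = 0.691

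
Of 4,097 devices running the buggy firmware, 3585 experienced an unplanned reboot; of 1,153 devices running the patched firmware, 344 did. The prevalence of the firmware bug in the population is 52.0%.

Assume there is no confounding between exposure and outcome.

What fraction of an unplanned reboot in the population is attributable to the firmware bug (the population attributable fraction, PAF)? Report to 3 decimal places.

PAF ≈ 0.501

p₁ = P(outcome | exposed) = 3585/4097 = 0.87503
p₀ = P(outcome | unexposed) = 344/1153 = 0.29835
Overall risk P(Y=1) = π·p₁ + (1−π)·p₀ = 0.52×0.87503 + 0.48×0.29835 = 0.59822.
Under exogeneity, PAF = [P(Y=1) − p₀] / P(Y=1).
PAF = (0.59822 − 0.29835) / 0.59822 ≈ 0.5013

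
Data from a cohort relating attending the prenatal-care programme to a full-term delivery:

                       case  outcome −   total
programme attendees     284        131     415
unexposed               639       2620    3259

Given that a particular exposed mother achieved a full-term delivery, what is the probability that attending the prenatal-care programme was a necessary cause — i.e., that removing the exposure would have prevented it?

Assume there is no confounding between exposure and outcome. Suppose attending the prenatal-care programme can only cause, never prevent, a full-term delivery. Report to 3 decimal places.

PN ≈ 0.713

p₁ = P(outcome | exposed) = 284/415 = 0.68434
p₀ = P(outcome | unexposed) = 639/3259 = 0.19607
Under exogeneity and monotonicity, PN = (p₁ − p₀)/p₁.
PN = (0.68434 − 0.19607) / 0.68434 ≈ 0.7135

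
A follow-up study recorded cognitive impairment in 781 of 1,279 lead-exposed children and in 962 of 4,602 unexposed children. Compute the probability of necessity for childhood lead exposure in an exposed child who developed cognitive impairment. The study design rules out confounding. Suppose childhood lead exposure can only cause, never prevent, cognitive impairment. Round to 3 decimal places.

PN ≈ 0.658

p₁ = P(outcome | exposed) = 781/1279 = 0.61063
p₀ = P(outcome | unexposed) = 962/4602 = 0.20904
Under exogeneity and monotonicity, PN = (p₁ − p₀) / p₁.
PN = (0.61063 − 0.20904) / 0.61063 = 0.40159 / 0.61063 ≈ 0.6577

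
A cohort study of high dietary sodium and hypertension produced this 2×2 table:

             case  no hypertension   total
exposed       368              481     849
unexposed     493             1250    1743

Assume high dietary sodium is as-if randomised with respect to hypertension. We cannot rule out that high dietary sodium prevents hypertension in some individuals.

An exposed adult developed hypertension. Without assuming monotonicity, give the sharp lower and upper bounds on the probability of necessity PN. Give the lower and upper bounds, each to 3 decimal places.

p₁ = P(outcome | exposed) = 368/849 = 0.43345
p₀ = P(outcome | unexposed) = 493/1743 = 0.28285
Under exogeneity alone the bounds on PN are max{0,(p₁−p₀)/p₁} ≤ PN ≤ min{1,(1−p₀)/p₁}.
  lower = (p₁ − p₀)/p₁ = 0.15061 / 0.43345 ≈ 0.3475
  upper = min{1, (1 − p₀)/p₁} = 0.71715 / 0.43345 ≈ 1.6545 → capped at 1

0.347 ≤ PN ≤ 1.000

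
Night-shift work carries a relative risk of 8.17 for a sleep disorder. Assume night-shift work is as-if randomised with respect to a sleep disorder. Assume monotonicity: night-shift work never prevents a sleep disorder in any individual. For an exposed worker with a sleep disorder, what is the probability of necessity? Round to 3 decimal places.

Under exogeneity and monotonicity, PN = (RR − 1) / RR = 1 − 1/RR.
PN = (8.17 − 1) / 8.17 = 7.17 / 8.17 ≈ 0.8776

PN ≈ 0.878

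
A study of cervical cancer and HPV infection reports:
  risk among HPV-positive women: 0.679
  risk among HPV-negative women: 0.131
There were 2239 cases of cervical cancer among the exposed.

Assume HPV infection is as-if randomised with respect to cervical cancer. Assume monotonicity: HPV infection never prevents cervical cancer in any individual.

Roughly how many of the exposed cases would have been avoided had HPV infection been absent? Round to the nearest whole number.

Let p₁ = 0.679, p₀ = 0.131.
PN = (p₁ − p₀)/p₁ = (0.679 − 0.131) / 0.679 ≈ 0.80707.
Attributable cases ≈ PN × (exposed cases) = 0.80707 × 2239 ≈ 1807.03.

about 1807 cases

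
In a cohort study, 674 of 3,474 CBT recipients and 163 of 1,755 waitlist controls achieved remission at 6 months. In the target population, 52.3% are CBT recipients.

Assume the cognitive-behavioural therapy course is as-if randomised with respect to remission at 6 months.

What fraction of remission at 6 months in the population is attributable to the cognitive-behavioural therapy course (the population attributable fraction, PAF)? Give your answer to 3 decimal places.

p₁ = P(outcome | exposed) = 674/3474 = 0.19401
p₀ = P(outcome | unexposed) = 163/1755 = 0.092877
Overall risk P(Y=1) = π·p₁ + (1−π)·p₀ = 0.523×0.19401 + 0.477×0.092877 = 0.14577.
Under exogeneity, PAF = [P(Y=1) − p₀] / P(Y=1).
PAF = (0.14577 − 0.092877) / 0.14577 ≈ 0.3629

PAF ≈ 0.363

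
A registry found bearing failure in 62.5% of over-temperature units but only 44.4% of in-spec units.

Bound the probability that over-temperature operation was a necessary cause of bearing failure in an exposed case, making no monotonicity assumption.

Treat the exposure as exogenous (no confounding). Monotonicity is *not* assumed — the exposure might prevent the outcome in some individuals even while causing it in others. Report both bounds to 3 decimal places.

0.290 ≤ PN ≤ 0.890

p₁ = 0.625, p₀ = 0.444.
Under exogeneity alone the bounds on PN are max{0,(p₁−p₀)/p₁} ≤ PN ≤ min{1,(1−p₀)/p₁}.
  lower = (p₁ − p₀)/p₁ = 0.181 / 0.625 ≈ 0.2896
  upper = min{1, (1 − p₀)/p₁} = 0.556 / 0.625 ≈ 0.8896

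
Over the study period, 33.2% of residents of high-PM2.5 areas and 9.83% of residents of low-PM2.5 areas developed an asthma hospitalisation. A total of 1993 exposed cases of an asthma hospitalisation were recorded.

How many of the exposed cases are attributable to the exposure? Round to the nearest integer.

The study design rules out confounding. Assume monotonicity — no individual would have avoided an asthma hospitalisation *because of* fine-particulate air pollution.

about 1403 cases

p₁ = 0.332, p₀ = 0.0983.
PN = (p₁ − p₀)/p₁ = (0.332 − 0.0983) / 0.332 ≈ 0.70392.
Attributable cases ≈ PN × (exposed cases) = 0.70392 × 1993 ≈ 1402.90.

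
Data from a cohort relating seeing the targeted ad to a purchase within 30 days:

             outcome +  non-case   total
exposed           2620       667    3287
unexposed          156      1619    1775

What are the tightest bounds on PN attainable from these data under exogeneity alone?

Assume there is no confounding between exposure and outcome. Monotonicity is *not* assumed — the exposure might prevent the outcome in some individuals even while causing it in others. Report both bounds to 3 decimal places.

0.890 ≤ PN ≤ 1.000

p₁ = P(outcome | exposed) = 2620/3287 = 0.79708
p₀ = P(outcome | unexposed) = 156/1775 = 0.087887
Under exogeneity alone the bounds on PN are max{0,(p₁−p₀)/p₁} ≤ PN ≤ min{1,(1−p₀)/p₁}.
  lower = (p₁ − p₀)/p₁ = 0.70919 / 0.79708 ≈ 0.8897
  upper = min{1, (1 − p₀)/p₁} = 0.91211 / 0.79708 ≈ 1.1443 → capped at 1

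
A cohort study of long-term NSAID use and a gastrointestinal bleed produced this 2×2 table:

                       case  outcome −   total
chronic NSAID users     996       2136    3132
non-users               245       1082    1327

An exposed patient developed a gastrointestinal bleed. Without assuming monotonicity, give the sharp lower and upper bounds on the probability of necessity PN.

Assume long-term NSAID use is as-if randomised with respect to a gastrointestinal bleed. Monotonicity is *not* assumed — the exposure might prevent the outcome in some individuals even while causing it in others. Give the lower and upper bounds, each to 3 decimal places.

p₁ = P(outcome | exposed) = 996/3132 = 0.31801
p₀ = P(outcome | unexposed) = 245/1327 = 0.18463
Under exogeneity alone the bounds on PN are max{0,(p₁−p₀)/p₁} ≤ PN ≤ min{1,(1−p₀)/p₁}.
  lower = (p₁ − p₀)/p₁ = 0.13338 / 0.31801 ≈ 0.4194
  upper = min{1, (1 − p₀)/p₁} = 0.81537 / 0.31801 ≈ 2.5640 → capped at 1

0.419 ≤ PN ≤ 1.000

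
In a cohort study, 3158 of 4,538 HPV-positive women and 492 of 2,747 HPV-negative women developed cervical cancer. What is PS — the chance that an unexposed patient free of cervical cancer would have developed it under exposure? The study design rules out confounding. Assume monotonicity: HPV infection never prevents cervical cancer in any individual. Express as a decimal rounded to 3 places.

PS ≈ 0.630

p₁ = P(outcome | exposed) = 3158/4538 = 0.6959
p₀ = P(outcome | unexposed) = 492/2747 = 0.1791
Under exogeneity and monotonicity, PS = (p₁ − p₀) / (1 − p₀).
PS = (0.6959 − 0.1791) / (1 − 0.1791) = 0.5168 / 0.8209 ≈ 0.6296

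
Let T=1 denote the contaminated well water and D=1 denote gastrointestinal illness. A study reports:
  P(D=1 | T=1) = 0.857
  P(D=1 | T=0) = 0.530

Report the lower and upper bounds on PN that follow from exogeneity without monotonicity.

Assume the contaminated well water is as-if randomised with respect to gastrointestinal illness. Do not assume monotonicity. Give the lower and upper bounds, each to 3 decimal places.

0.382 ≤ PN ≤ 0.548

Let p₁ = 0.857, p₀ = 0.53.
Under exogeneity alone the bounds on PN are max{0,(p₁−p₀)/p₁} ≤ PN ≤ min{1,(1−p₀)/p₁}.
  lower = (p₁ − p₀)/p₁ = 0.327 / 0.857 ≈ 0.3816
  upper = min{1, (1 − p₀)/p₁} = 0.47 / 0.857 ≈ 0.5484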